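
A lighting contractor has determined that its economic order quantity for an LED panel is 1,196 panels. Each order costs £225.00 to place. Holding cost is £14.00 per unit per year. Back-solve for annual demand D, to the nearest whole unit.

Squaring Q* = √(2DS/H) gives Q*² = 2DS/H.
From Q* = √(2DS/H): D = Q*²H / (2S) = 1,196² × 14 / (2 × 225) = 44501.831.

D ≈ 44,502 panels per year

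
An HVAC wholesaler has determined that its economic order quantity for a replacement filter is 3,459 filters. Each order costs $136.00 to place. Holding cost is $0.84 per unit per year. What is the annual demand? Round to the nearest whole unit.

D ≈ 36,950 filters per year

Squaring Q* = √(2DS/H) gives Q*² = 2DS/H.
From Q* = √(2DS/H): D = Q*²H / (2S) = 3,459² × 0.84 / (2 × 136) = 36949.750.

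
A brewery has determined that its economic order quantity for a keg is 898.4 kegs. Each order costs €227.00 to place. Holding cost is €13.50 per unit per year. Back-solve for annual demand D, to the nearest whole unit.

The basic EOQ model gives Q* = √(2DS/H); rearrange for the unknown.
From Q* = √(2DS/H): D = Q*²H / (2S) = 898.4² × 13.5 / (2 × 227) = 24000.340.

D ≈ 24,000 kegs per year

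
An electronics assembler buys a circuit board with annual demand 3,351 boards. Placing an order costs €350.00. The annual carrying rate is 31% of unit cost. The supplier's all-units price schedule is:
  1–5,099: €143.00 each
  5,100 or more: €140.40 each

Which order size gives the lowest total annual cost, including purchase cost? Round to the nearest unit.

Q* ≈ 230 boards

Holding cost per unit per year at price C is H = 0.31·C.
Candidates are each tier's EOQ (if it falls in that tier) and each price-break quantity.
EOQ at €143.00 = 230.0 (feasible in tier 1): TC = 3,351×€143.00 + (3,351/230.0)×350 + (230.0/2)×0.31×€143.00 = €489,390.30.
EOQ at €140.40 = 232.2 < 5100, so use break Q=5100: TC = 3,351×€140.40 + (3,351/5100.0)×350 + (5100.0/2)×0.31×€140.40 = €581,696.57.
Lowest total cost is €489,390.30 at Q = 230.0.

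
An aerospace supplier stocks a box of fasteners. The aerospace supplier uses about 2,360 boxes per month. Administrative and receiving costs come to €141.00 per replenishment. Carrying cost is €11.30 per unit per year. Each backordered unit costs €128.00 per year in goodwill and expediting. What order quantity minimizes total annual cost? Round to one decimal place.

Q* ≈ 877.0 boxes

Annual demand D = 2,360 × 12 = 28,320.
With planned backorders, Q* = √(2DS/H) · √((H+B)/B).
√(2DS/H) = √(2 × 28,320 × 141 / 11.3) = 840.682.
√((H+B)/B) = √((11.3+128)/128) = 1.0432.
Q* ≈ 877.006.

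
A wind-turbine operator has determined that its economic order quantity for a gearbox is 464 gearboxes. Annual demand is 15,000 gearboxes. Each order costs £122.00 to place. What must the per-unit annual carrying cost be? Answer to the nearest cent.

The basic EOQ model gives Q* = √(2DS/H); rearrange for the unknown.
From Q* = √(2DS/H): H = 2DS / Q*² = 2 × 15,000 × 122 / 464² = 16.9999.

H ≈ £17.00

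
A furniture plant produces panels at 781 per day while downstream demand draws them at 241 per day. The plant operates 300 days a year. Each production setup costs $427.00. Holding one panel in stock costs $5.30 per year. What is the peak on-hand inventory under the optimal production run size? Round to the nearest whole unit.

I_max ≈ 2,838 panels

Annual demand D = 241 × 300 = 72,300.
Production build-up factor (1 − d/p) = 1 − 241/781 = 0.6914.
Q* = √(2DS / (H(1 − d/p))) = √(2 × 72,300 × 427 / (5.3 × 0.6914)).
= √(61,744,200 / 3.6645) ≈ 4104.770.
Maximum inventory = Q*(1 − d/p) = 4104.770 × 0.6914 ≈ 2838.125.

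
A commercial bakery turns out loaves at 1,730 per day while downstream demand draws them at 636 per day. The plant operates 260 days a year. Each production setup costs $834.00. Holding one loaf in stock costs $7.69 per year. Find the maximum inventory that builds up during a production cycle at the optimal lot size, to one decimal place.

I_max ≈ 4,762.5 loaves

Annual demand D = 636 × 260 = 165,360.
Production build-up factor (1 − d/p) = 1 − 636/1,730 = 0.6324.
Q* = √(2DS / (H(1 − d/p))) = √(2 × 165,360 × 834 / (7.69 × 0.6324)).
= √(275,820,480 / 4.8629) ≈ 7531.205.
Maximum inventory = Q*(1 − d/p) = 7531.205 × 0.6324 ≈ 4762.508.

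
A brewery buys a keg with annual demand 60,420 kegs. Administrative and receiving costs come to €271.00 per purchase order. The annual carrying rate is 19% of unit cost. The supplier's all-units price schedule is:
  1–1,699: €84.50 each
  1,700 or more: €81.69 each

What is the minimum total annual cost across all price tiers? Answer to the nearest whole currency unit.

Holding cost per unit per year at price C is H = 0.19·C.
Evaluate total cost at each tier's feasible EOQ or, if the EOQ is below the tier, at the tier's minimum quantity.
EOQ at €84.50 = 1428.2 (feasible in tier 1): TC = 60,420×€84.50 + (60,420/1428.2)×271 + (1428.2/2)×0.19×€84.50 = €5,128,419.53.
EOQ at €81.69 = 1452.5 < 1700, so use break Q=1700: TC = 60,420×€81.69 + (60,420/1700.0)×271 + (1700.0/2)×0.19×€81.69 = €4,958,534.39.
Lowest total cost among the candidates is at Q = 1700.0.

TC* ≈ €4,958,534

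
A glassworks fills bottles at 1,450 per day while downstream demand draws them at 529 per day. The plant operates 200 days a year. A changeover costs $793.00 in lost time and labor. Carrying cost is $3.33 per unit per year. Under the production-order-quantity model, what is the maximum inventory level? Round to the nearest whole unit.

Annual demand D = 529 × 200 = 105,800.
Production build-up factor (1 − d/p) = 1 − 529/1,450 = 0.6352.
Q* = √(2DS / (H(1 − d/p))) = √(2 × 105,800 × 793 / (3.33 × 0.6352)).
= √(167,798,800 / 2.1151) ≈ 8906.898.
Maximum inventory = Q*(1 − d/p) = 8906.898 × 0.6352 ≈ 5657.416.

I_max ≈ 5,657 bottles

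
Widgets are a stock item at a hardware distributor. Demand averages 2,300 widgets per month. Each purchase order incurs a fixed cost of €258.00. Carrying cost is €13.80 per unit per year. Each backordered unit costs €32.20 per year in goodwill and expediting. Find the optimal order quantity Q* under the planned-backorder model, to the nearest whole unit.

Annual demand D = 2,300 × 12 = 27,600.
With planned backorders, Q* = √(2DS/H) · √((H+B)/B).
√(2DS/H) = √(2 × 27,600 × 258 / 13.8) = 1015.874.
√((H+B)/B) = √((13.8+32.2)/32.2) = 1.1952.
Q* ≈ 1214.202.

Q* ≈ 1,214 widgets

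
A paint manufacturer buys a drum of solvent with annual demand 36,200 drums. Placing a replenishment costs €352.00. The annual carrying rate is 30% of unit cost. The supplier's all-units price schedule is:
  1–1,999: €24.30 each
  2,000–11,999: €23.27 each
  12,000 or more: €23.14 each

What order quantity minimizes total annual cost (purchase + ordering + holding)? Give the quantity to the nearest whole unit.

Holding cost per unit per year at price C is H = 0.30·C.
Evaluate total cost at each tier's feasible EOQ or, if the EOQ is below the tier, at the tier's minimum quantity.
EOQ at €24.30 = 1869.7 (feasible in tier 1): TC = 36,200×€24.30 + (36,200/1869.7)×352 + (1869.7/2)×0.30×€24.30 = €893,290.27.
EOQ at €23.27 = 1910.7 < 2000, so use break Q=2000: TC = 36,200×€23.27 + (36,200/2000.0)×352 + (2000.0/2)×0.30×€23.27 = €855,726.20.
EOQ at €23.14 = 1916.0 < 12000, so use break Q=12000: TC = 36,200×€23.14 + (36,200/12000.0)×352 + (12000.0/2)×0.30×€23.14 = €880,381.87.
Lowest total cost is €855,726.20 at Q = 2000.0.

Q* ≈ 2,000 drums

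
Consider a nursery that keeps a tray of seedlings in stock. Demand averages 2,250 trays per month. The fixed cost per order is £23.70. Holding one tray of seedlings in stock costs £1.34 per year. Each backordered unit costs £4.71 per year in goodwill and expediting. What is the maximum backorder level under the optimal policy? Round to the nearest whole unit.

S* ≈ 245 trays

Annual demand D = 2,250 × 12 = 27,000.
With planned backorders, Q* = √(2DS/H) · √((H+B)/B).
√(2DS/H) = √(2 × 27,000 × 23.7 / 1.34) = 977.279.
√((H+B)/B) = √((1.34+4.71)/4.71) = 1.1334.
Q* ≈ 1107.607.
S* = Q* · H/(H+B) = 1107.607 × 1.34/6.05 ≈ 245.321.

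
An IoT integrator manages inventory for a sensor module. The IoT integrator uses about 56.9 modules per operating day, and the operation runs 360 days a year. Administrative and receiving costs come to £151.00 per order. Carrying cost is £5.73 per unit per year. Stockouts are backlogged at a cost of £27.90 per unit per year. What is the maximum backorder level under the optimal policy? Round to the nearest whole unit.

Annual demand D = 56.9 × 360 = 20,484.
With planned backorders, Q* = √(2DS/H) · √((H+B)/B).
√(2DS/H) = √(2 × 20,484 × 151 / 5.73) = 1039.043.
√((H+B)/B) = √((5.73+27.9)/27.9) = 1.0979.
Q* ≈ 1140.762.
S* = Q* · H/(H+B) = 1140.762 × 5.73/33.63 ≈ 194.367.

S* ≈ 194 modules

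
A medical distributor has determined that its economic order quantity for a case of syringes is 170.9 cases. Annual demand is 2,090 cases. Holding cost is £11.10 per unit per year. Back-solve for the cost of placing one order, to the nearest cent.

Invert the EOQ relation Q*² = 2DS/H.
From Q* = √(2DS/H): S = Q*²H / (2D) = 170.9² × 11.1 / (2 × 2,090) = 77.5588.

S ≈ £77.56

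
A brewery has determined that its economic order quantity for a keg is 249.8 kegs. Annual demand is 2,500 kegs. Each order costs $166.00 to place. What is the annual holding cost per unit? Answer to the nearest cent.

H ≈ $13.30

Invert the EOQ relation Q*² = 2DS/H.
From Q* = √(2DS/H): H = 2DS / Q*² = 2 × 2,500 × 166 / 249.8² = 13.3013.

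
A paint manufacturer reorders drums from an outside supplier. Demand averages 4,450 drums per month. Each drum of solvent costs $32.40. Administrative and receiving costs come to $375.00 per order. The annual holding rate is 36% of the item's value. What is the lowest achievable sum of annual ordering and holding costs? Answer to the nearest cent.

Annual demand D = 4,450 × 12 = 53,400.
Holding cost H = 0.36 × $32.40 = $11.6640 per unit per year.
Q* = √(2DS/H) = √(2 × 53,400 × 375 / 11.664) ≈ 1853.01.
At the optimum the two cost components are equal, so total cost = 2·(Q*/2)H = Q*·H.
Minimum total = √(2DSH) = √(2 × 53,400 × 375 × 11.664) ≈ 21613.496.

TC* ≈ $21,613.50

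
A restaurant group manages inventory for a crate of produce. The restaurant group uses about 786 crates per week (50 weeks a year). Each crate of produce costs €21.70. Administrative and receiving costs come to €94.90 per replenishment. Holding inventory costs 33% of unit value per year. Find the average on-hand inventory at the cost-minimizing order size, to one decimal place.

Annual demand D = 786 × 50 = 39,300.
Holding cost H = 0.33 × €21.70 = €7.1610 per unit per year.
The optimal lot size = √(2DS/H) = √(2 × 39,300 × 94.9 / 7.161) ≈ 1020.60.
Average inventory = Q*/2 ≈ 1020.60 / 2 = 510.302.

Average inventory ≈ 510.3 crates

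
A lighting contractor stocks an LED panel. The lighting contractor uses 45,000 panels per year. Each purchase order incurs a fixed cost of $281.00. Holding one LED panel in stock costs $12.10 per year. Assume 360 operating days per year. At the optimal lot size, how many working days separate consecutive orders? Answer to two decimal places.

T ≈ 11.57 days

Q* = √(2DS/H) = √(2 × 45,000 × 281 / 12.1) ≈ 1445.71.
Cycle time = Q*/D × 360 = 1445.71 / 45,000 × 360 ≈ 11.566 days.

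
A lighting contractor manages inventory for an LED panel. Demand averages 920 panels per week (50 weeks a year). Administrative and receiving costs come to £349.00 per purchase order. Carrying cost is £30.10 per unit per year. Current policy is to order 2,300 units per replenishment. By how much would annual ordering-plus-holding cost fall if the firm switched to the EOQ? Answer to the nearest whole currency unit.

Extra cost ≈ £10,507 per year

Annual demand D = 920 × 50 = 46,000.
EOQ = √(2DS/H) = √(2 × 46,000 × 349 / 30.1) ≈ 1032.82.
Cost at Q* = (D/Q*)S + (Q*/2)H = √(2DSH) ≈ £31,087.79.
Cost at Q = 2,300: (46,000/2,300)×349 + (2,300/2)×30.1 = £6,980.00 + £34,615.00 = £41,595.00.
Excess = £41,595.00 − £31,087.79 = £10,507.21.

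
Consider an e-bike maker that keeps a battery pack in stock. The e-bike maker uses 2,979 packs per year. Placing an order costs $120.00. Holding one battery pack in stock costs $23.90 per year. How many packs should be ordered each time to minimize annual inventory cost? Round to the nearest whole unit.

Q* ≈ 173 packs

EOQ = √(2DS / H) = √(2 × 2,979 × 120 / 23.9).
= √(714,960 / 23.9) = √29,914.6444 ≈ 172.959.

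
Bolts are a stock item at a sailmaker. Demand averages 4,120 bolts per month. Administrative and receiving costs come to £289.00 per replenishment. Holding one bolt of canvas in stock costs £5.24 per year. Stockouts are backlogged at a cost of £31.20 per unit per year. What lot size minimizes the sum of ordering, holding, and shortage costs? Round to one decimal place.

Q* ≈ 2,523.8 bolts

Annual demand D = 4,120 × 12 = 49,440.
With planned backorders, Q* = √(2DS/H) · √((H+B)/B).
√(2DS/H) = √(2 × 49,440 × 289 / 5.24) = 2335.272.
√((H+B)/B) = √((5.24+31.2)/31.2) = 1.0807.
Q* ≈ 2523.768.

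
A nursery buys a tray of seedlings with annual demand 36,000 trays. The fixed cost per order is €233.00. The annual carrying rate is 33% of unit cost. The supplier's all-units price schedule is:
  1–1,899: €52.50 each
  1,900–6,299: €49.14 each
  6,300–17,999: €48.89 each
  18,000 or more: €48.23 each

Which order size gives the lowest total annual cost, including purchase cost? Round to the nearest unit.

Q* ≈ 1,900 trays

Holding cost per unit per year at price C is H = 0.33·C.
For each price level, check whether its EOQ is feasible; otherwise the best quantity at that price is the breakpoint.
EOQ at €52.50 = 984.0 (feasible in tier 1): TC = 36,000×€52.50 + (36,000/984.0)×233 + (984.0/2)×0.33×€52.50 = €1,907,048.29.
EOQ at €49.14 = 1017.1 < 1900, so use break Q=1900: TC = 36,000×€49.14 + (36,000/1900.0)×233 + (1900.0/2)×0.33×€49.14 = €1,788,860.13.
EOQ at €48.89 = 1019.7 < 6300, so use break Q=6300: TC = 36,000×€48.89 + (36,000/6300.0)×233 + (6300.0/2)×0.33×€48.89 = €1,812,192.58.
EOQ at €48.23 = 1026.7 < 18000, so use break Q=18000: TC = 36,000×€48.23 + (36,000/18000.0)×233 + (18000.0/2)×0.33×€48.23 = €1,879,989.10.
Lowest total cost is €1,788,860.13 at Q = 1900.0.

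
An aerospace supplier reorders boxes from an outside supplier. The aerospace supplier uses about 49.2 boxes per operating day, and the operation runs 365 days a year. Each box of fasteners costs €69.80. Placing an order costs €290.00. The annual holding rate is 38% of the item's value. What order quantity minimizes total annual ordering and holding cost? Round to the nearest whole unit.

Annual demand D = 49.2 × 365 = 17,958.
Holding cost H = 0.38 × €69.80 = €26.5240 per unit per year.
EOQ = √(2DS / H) = √(2 × 17,958 × 290 / 26.524).
= √(10,415,640 / 26.524) = √392,687.3775 ≈ 626.648.

Q* ≈ 627 boxes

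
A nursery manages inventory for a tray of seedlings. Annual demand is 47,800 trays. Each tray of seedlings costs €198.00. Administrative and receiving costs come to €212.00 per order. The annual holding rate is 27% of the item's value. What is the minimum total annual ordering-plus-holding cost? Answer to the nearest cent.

Holding cost H = 0.27 × €198.00 = €53.4600 per unit per year.
EOQ = √(2DS/H) = √(2 × 47,800 × 212 / 53.46) ≈ 615.72.
At the optimum the two cost components are equal, so total cost = 2·(Q*/2)H = Q*·H.
Minimum total = √(2DSH) = √(2 × 47,800 × 212 × 53.46) ≈ 32916.326.

TC* ≈ €32,916.33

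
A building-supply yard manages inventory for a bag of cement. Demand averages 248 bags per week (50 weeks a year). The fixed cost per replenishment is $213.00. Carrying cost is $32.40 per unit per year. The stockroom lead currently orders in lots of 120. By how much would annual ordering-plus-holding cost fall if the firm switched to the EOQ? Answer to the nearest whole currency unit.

Extra cost ≈ $10,872 per year

Annual demand D = 248 × 50 = 12,400.
EOQ = √(2DS/H) = √(2 × 12,400 × 213 / 32.4) ≈ 403.78.
Cost at Q* = (D/Q*)S + (Q*/2)H = √(2DSH) ≈ $13,082.42.
Cost at Q = 120: (12,400/120)×213 + (120/2)×32.4 = $22,010.00 + $1,944.00 = $23,954.00.
Excess = $23,954.00 − $13,082.42 = $10,871.58.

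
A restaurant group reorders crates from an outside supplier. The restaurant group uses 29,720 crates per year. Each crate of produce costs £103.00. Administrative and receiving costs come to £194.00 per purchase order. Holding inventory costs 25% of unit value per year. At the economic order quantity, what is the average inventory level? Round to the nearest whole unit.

Holding cost H = 0.25 × £103.00 = £25.7500 per unit per year.
The optimal lot size = √(2DS/H) = √(2 × 29,720 × 194 / 25.75) ≈ 669.19.
Average inventory = Q*/2 ≈ 669.19 / 2 = 334.597.

Average inventory ≈ 335 crates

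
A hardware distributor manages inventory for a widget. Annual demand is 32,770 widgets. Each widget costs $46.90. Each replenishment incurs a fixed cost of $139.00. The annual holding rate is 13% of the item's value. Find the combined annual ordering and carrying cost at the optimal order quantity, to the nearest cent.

TC* ≈ $7,452.79

Holding cost H = 0.13 × $46.90 = $6.0970 per unit per year.
The optimal lot size = √(2DS/H) = √(2 × 32,770 × 139 / 6.097) ≈ 1222.37.
At Q*, ordering cost (D/Q*)S equals holding cost (Q*/2)H, each = √(DSH/2).
Minimum total = √(2DSH) = √(2 × 32,770 × 139 × 6.097) ≈ 7452.787.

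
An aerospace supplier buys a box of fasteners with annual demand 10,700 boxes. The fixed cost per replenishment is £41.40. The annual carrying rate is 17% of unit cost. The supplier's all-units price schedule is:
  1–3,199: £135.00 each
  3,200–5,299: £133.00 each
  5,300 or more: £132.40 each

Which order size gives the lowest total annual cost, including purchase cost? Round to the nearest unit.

Q* ≈ 196 boxes

Holding cost per unit per year at price C is H = 0.17·C.
Evaluate total cost at each tier's feasible EOQ or, if the EOQ is below the tier, at the tier's minimum quantity.
EOQ at £135.00 = 196.5 (feasible in tier 1): TC = 10,700×£135.00 + (10,700/196.5)×41.4 + (196.5/2)×0.17×£135.00 = £1,449,009.19.
EOQ at £133.00 = 198.0 < 3200, so use break Q=3200: TC = 10,700×£133.00 + (10,700/3200.0)×41.4 + (3200.0/2)×0.17×£133.00 = £1,459,414.43.
EOQ at £132.40 = 198.4 < 5300, so use break Q=5300: TC = 10,700×£132.40 + (10,700/5300.0)×41.4 + (5300.0/2)×0.17×£132.40 = £1,476,409.78.
Lowest total cost is £1,449,009.19 at Q = 196.5.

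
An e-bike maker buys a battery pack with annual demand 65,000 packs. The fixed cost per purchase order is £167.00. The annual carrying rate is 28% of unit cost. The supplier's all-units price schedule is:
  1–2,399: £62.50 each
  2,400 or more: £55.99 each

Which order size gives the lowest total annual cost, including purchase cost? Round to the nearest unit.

Holding cost per unit per year at price C is H = 0.28·C.
Evaluate total cost at each tier's feasible EOQ or, if the EOQ is below the tier, at the tier's minimum quantity.
EOQ at £62.50 = 1113.8 (feasible in tier 1): TC = 65,000×£62.50 + (65,000/1113.8)×167 + (1113.8/2)×0.28×£62.50 = £4,081,991.66.
EOQ at £55.99 = 1176.8 < 2400, so use break Q=2400: TC = 65,000×£55.99 + (65,000/2400.0)×167 + (2400.0/2)×0.28×£55.99 = £3,662,685.56.
Lowest total cost is £3,662,685.56 at Q = 2400.0.

Q* ≈ 2,400 packs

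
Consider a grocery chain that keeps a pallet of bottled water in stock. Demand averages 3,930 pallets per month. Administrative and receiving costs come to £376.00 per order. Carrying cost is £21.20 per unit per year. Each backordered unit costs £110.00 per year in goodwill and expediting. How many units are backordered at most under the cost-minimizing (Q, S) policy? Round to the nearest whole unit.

S* ≈ 228 pallets

Annual demand D = 3,930 × 12 = 47,160.
With planned backorders, Q* = √(2DS/H) · √((H+B)/B).
√(2DS/H) = √(2 × 47,160 × 376 / 21.2) = 1293.385.
√((H+B)/B) = √((21.2+110)/110) = 1.0921.
Q* ≈ 1412.533.
S* = Q* · H/(H+B) = 1412.533 × 21.2/131.2 ≈ 228.245.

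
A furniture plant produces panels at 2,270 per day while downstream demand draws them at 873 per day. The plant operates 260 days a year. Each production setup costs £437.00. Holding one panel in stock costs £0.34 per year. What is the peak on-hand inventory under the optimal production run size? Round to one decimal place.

I_max ≈ 18,949.4 panels

Annual demand D = 873 × 260 = 226,980.
Production build-up factor (1 − d/p) = 1 − 873/2,270 = 0.6154.
Q* = √(2DS / (H(1 − d/p))) = √(2 × 226,980 × 437 / (0.34 × 0.6154)).
= √(198,380,520 / 0.2092) ≈ 30791.070.
Maximum inventory = Q*(1 − d/p) = 30791.070 × 0.6154 ≈ 18949.394.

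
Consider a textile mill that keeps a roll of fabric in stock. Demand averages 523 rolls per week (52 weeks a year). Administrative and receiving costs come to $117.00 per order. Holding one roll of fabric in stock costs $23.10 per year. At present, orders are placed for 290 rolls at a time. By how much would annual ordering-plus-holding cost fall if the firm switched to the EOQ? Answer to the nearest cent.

Extra cost ≈ $2,197.11 per year

Annual demand D = 523 × 52 = 27,196.
EOQ = √(2DS/H) = √(2 × 27,196 × 117 / 23.1) ≈ 524.87.
Cost at Q* = (D/Q*)S + (Q*/2)H = √(2DSH) ≈ $12,124.57.
Cost at Q = 290: (27,196/290)×117 + (290/2)×23.1 = $10,972.18 + $3,349.50 = $14,321.68.
Excess = $14,321.68 − $12,124.57 = $2,197.11.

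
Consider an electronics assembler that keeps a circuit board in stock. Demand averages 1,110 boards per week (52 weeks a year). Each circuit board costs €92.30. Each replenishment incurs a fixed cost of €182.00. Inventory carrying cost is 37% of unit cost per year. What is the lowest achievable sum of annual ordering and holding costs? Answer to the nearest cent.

Annual demand D = 1,110 × 52 = 57,720.
Holding cost H = 0.37 × €92.30 = €34.1510 per unit per year.
The optimal lot size = √(2DS/H) = √(2 × 57,720 × 182 / 34.151) ≈ 784.35.
At Q*, ordering cost (D/Q*)S equals holding cost (Q*/2)H, each = √(DSH/2).
Minimum total = √(2DSH) = √(2 × 57,720 × 182 × 34.151) ≈ 26786.475.

TC* ≈ €26,786.47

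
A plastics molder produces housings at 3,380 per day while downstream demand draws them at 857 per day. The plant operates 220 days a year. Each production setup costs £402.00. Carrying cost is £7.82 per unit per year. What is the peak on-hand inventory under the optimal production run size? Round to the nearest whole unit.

I_max ≈ 3,804 housings

Annual demand D = 857 × 220 = 188,540.
Production build-up factor (1 − d/p) = 1 − 857/3,380 = 0.7464.
Q* = √(2DS / (H(1 − d/p))) = √(2 × 188,540 × 402 / (7.82 × 0.7464)).
= √(151,586,160 / 5.8372) ≈ 5095.961.
Maximum inventory = Q*(1 − d/p) = 5095.961 × 0.7464 ≈ 3803.879.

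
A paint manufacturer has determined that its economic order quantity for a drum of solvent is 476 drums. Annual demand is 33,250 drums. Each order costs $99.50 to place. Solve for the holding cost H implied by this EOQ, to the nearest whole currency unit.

Invert the EOQ relation Q*² = 2DS/H.
From Q* = √(2DS/H): H = 2DS / Q*² = 2 × 33,250 × 99.5 / 476² = 29.2032.

H ≈ $29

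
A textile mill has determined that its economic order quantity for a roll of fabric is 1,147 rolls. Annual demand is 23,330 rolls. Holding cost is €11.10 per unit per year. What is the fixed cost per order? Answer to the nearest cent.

S ≈ €312.97

Invert the EOQ relation Q*² = 2DS/H.
From Q* = √(2DS/H): S = Q*²H / (2D) = 1,147² × 11.1 / (2 × 23,330) = 312.9717.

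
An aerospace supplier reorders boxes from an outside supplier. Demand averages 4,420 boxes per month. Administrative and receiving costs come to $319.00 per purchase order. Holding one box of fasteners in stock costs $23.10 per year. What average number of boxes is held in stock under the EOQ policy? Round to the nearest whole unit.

Annual demand D = 4,420 × 12 = 53,040.
EOQ = √(2DS/H) = √(2 × 53,040 × 319 / 23.1) ≈ 1210.34.
Average inventory = Q*/2 ≈ 1210.34 / 2 = 605.168.

Average inventory ≈ 605 boxes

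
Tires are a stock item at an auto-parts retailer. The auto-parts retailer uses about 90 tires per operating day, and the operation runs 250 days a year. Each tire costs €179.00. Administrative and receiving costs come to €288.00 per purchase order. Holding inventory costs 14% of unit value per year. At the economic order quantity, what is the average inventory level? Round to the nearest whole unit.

Average inventory ≈ 360 tires

Annual demand D = 90 × 250 = 22,500.
Holding cost H = 0.14 × €179.00 = €25.0600 per unit per year.
EOQ = √(2DS/H) = √(2 × 22,500 × 288 / 25.06) ≈ 719.14.
Average inventory = Q*/2 ≈ 719.14 / 2 = 359.569.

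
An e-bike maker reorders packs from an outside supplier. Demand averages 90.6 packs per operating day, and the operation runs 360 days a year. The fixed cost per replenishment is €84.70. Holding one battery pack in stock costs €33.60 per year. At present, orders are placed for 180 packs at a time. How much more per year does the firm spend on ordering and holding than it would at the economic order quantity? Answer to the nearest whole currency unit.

Annual demand D = 90.6 × 360 = 32,616.
EOQ = √(2DS/H) = √(2 × 32,616 × 84.7 / 33.6) ≈ 405.51.
Cost at Q* = (D/Q*)S + (Q*/2)H = √(2DSH) ≈ €13,625.16.
Cost at Q = 180: (32,616/180)×84.7 + (180/2)×33.6 = €15,347.64 + €3,024.00 = €18,371.64.
Excess = €18,371.64 − €13,625.16 = €4,746.48.

Extra cost ≈ €4,746 per year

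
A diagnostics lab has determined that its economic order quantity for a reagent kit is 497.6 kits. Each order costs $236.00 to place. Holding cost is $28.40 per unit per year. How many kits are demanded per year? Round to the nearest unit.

The basic EOQ model gives Q* = √(2DS/H); rearrange for the unknown.
From Q* = √(2DS/H): D = Q*²H / (2S) = 497.6² × 28.4 / (2 × 236) = 14898.313.

D ≈ 14,898 kits per year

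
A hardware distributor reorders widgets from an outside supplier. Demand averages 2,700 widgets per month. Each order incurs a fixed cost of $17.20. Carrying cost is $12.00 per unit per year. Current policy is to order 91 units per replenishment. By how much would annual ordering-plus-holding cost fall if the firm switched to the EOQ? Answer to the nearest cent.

Extra cost ≈ $3,012.81 per year

Annual demand D = 2,700 × 12 = 32,400.
EOQ = √(2DS/H) = √(2 × 32,400 × 17.2 / 12) ≈ 304.76.
Cost at Q* = (D/Q*)S + (Q*/2)H = √(2DSH) ≈ $3,657.15.
Cost at Q = 91: (32,400/91)×17.2 + (91/2)×12 = $6,123.96 + $546.00 = $6,669.96.
Excess = $6,669.96 − $3,657.15 = $3,012.81.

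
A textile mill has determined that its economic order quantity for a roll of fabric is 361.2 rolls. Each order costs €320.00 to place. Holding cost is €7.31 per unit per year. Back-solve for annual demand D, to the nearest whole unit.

Invert the EOQ relation Q*² = 2DS/H.
From Q* = √(2DS/H): D = Q*²H / (2S) = 361.2² × 7.31 / (2 × 320) = 1490.160.

D ≈ 1,490 rolls per year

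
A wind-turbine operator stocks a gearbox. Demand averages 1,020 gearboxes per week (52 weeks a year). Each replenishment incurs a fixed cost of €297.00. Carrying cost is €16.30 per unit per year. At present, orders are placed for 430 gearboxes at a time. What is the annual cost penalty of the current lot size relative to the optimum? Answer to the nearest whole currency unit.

Annual demand D = 1,020 × 52 = 53,040.
EOQ = √(2DS/H) = √(2 × 53,040 × 297 / 16.3) ≈ 1390.28.
Cost at Q* = (D/Q*)S + (Q*/2)H = √(2DSH) ≈ €22,661.51.
Cost at Q = 430: (53,040/430)×297 + (430/2)×16.3 = €36,634.60 + €3,504.50 = €40,139.10.
Excess = €40,139.10 − €22,661.51 = €17,477.60.

Extra cost ≈ €17,478 per year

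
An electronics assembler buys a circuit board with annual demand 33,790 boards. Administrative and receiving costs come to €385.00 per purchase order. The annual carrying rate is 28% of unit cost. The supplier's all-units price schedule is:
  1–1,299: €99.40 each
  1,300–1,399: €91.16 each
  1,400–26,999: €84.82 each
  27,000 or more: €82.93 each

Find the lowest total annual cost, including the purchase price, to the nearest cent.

TC* ≈ €2,891,984.77

Holding cost per unit per year at price C is H = 0.28·C.
For each price level, check whether its EOQ is feasible; otherwise the best quantity at that price is the breakpoint.
EOQ at €99.40 = 966.9 (feasible in tier 1): TC = 33,790×€99.40 + (33,790/966.9)×385 + (966.9/2)×0.28×€99.40 = €3,385,635.87.
EOQ at €91.16 = 1009.6 < 1300, so use break Q=1300: TC = 33,790×€91.16 + (33,790/1300.0)×385 + (1300.0/2)×0.28×€91.16 = €3,106,894.56.
EOQ at €84.82 = 1046.7 < 1400, so use break Q=1400: TC = 33,790×€84.82 + (33,790/1400.0)×385 + (1400.0/2)×0.28×€84.82 = €2,891,984.77.
EOQ at €82.93 = 1058.5 < 27000, so use break Q=27000: TC = 33,790×€82.93 + (33,790/27000.0)×385 + (27000.0/2)×0.28×€82.93 = €3,116,161.92.
Lowest total cost among the candidates is at Q = 1400.0.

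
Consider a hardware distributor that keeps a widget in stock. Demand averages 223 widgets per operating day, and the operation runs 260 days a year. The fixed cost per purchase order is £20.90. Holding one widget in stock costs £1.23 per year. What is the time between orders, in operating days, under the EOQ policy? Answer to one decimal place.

Annual demand D = 223 × 260 = 57,980.
The optimal lot size = √(2DS/H) = √(2 × 57,980 × 20.9 / 1.23) ≈ 1403.70.
Cycle time = Q*/D × 260 = 1403.70 / 57,980 × 260 ≈ 6.295 days.

T ≈ 6.3 days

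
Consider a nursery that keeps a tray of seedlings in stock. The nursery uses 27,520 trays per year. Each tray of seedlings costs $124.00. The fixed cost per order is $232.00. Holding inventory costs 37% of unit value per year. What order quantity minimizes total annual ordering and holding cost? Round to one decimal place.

Holding cost H = 0.37 × $124.00 = $45.8800 per unit per year.
EOQ = √(2DS / H) = √(2 × 27,520 × 232 / 45.88).
= √(12,769,280 / 45.88) = √278,319.0933 ≈ 527.560.

Q* ≈ 527.6 trays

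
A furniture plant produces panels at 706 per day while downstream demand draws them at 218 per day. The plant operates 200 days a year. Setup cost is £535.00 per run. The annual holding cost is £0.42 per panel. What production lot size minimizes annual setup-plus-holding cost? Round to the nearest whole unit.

Annual demand D = 218 × 200 = 43,600.
Production build-up factor (1 − d/p) = 1 − 218/706 = 0.6912.
Q* = √(2DS / (H(1 − d/p))) = √(2 × 43,600 × 535 / (0.42 × 0.6912)).
= √(46,652,000 / 0.2903) ≈ 12676.604.

Q* ≈ 12,677 panels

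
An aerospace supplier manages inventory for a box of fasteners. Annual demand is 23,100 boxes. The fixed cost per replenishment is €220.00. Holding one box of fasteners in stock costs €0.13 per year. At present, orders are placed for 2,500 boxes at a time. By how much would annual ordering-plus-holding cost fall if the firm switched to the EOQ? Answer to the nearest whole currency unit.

EOQ = √(2DS/H) = √(2 × 23,100 × 220 / 0.13) ≈ 8842.21.
Cost at Q* = (D/Q*)S + (Q*/2)H = √(2DSH) ≈ €1,149.49.
Cost at Q = 2,500: (23,100/2,500)×220 + (2,500/2)×0.13 = €2,032.80 + €162.50 = €2,195.30.
Excess = €2,195.30 − €1,149.49 = €1,045.81.

Extra cost ≈ €1,046 per year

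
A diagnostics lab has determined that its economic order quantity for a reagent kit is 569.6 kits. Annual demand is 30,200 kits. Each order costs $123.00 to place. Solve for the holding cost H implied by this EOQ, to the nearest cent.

H ≈ $22.90

Invert the EOQ relation Q*² = 2DS/H.
From Q* = √(2DS/H): H = 2DS / Q*² = 2 × 30,200 × 123 / 569.6² = 22.8982.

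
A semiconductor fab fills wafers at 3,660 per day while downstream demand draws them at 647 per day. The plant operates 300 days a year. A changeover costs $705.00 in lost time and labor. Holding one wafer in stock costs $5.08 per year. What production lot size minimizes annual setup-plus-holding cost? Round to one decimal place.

Annual demand D = 647 × 300 = 194,100.
Production build-up factor (1 − d/p) = 1 − 647/3,660 = 0.8232.
Q* = √(2DS / (H(1 − d/p))) = √(2 × 194,100 × 705 / (5.08 × 0.8232)).
= √(273,681,000 / 4.182) ≈ 8089.682.

Q* ≈ 8,089.7 wafers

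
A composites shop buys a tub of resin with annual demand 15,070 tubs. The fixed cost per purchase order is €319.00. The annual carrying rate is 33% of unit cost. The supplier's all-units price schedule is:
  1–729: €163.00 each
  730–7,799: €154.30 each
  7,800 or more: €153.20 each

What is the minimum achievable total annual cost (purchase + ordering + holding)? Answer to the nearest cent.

Holding cost per unit per year at price C is H = 0.33·C.
For each price level, check whether its EOQ is feasible; otherwise the best quantity at that price is the breakpoint.
EOQ at €163.00 = 422.8 (feasible in tier 1): TC = 15,070×€163.00 + (15,070/422.8)×319 + (422.8/2)×0.33×€163.00 = €2,479,151.43.
EOQ at €154.30 = 434.5 < 730, so use break Q=730: TC = 15,070×€154.30 + (15,070/730.0)×319 + (730.0/2)×0.33×€154.30 = €2,350,471.82.
EOQ at €153.20 = 436.1 < 7800, so use break Q=7800: TC = 15,070×€153.20 + (15,070/7800.0)×319 + (7800.0/2)×0.33×€153.20 = €2,506,508.72.
Lowest total cost among the candidates is at Q = 730.0.

TC* ≈ €2,350,471.82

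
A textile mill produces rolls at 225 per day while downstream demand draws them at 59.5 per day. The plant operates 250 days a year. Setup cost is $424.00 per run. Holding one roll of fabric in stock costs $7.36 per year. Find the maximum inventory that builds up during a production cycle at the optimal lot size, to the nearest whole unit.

I_max ≈ 1,123 rolls

Annual demand D = 59.5 × 250 = 14,875.
Production build-up factor (1 − d/p) = 1 − 59.5/225 = 0.7356.
Q* = √(2DS / (H(1 − d/p))) = √(2 × 14,875 × 424 / (7.36 × 0.7356)).
= √(12,614,000 / 5.4137) ≈ 1526.440.
Maximum inventory = Q*(1 − d/p) = 1526.440 × 0.7356 ≈ 1122.781.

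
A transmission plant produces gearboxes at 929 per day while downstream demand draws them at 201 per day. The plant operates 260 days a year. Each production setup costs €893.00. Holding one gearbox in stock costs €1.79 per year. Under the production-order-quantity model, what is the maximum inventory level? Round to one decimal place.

I_max ≈ 6,392.3 gearboxes

Annual demand D = 201 × 260 = 52,260.
Production build-up factor (1 − d/p) = 1 − 201/929 = 0.7836.
Q* = √(2DS / (H(1 − d/p))) = √(2 × 52,260 × 893 / (1.79 × 0.7836)).
= √(93,336,360 / 1.4027) ≈ 8157.199.
Maximum inventory = Q*(1 − d/p) = 8157.199 × 0.7836 ≈ 6392.294.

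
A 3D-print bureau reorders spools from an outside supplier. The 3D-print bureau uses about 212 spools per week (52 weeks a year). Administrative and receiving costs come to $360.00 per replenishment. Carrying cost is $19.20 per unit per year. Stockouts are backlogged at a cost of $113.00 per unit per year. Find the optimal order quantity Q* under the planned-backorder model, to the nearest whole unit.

Annual demand D = 212 × 52 = 11,024.
With planned backorders, Q* = √(2DS/H) · √((H+B)/B).
√(2DS/H) = √(2 × 11,024 × 360 / 19.2) = 642.962.
√((H+B)/B) = √((19.2+113)/113) = 1.0816.
Q* ≈ 695.443.

Q* ≈ 695 spools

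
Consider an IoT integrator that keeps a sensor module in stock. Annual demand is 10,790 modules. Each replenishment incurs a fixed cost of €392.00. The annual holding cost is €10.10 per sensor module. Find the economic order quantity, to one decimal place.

Q* ≈ 915.2 modules

EOQ = √(2DS / H) = √(2 × 10,790 × 392 / 10.1).
= √(8,459,360 / 10.1) = √837,560.396 ≈ 915.183.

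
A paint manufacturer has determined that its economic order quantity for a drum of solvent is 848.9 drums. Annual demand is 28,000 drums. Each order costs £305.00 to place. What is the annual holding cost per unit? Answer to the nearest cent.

H ≈ £23.70

The basic EOQ model gives Q* = √(2DS/H); rearrange for the unknown.
From Q* = √(2DS/H): H = 2DS / Q*² = 2 × 28,000 × 305 / 848.9² = 23.7014.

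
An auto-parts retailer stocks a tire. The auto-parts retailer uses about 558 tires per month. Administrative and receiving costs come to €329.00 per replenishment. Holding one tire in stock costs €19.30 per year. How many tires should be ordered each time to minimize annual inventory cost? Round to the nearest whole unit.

Annual demand D = 558 × 12 = 6,696.
EOQ = √(2DS / H) = √(2 × 6,696 × 329 / 19.3).
= √(4,405,968 / 19.3) = √228,288.4974 ≈ 477.795.

Q* ≈ 478 tires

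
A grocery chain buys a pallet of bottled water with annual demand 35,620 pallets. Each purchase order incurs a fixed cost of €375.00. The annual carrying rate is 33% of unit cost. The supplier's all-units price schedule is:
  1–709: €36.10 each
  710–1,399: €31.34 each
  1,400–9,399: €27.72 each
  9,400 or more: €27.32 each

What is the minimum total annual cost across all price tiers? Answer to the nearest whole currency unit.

TC* ≈ €1,003,019

Holding cost per unit per year at price C is H = 0.33·C.
Candidates are each tier's EOQ (if it falls in that tier) and each price-break quantity.
Tier 1 (€36.10): EOQ = 1497.5 exceeds tier's upper bound 709, so this tier is dominated.
Tier 2 (€31.34): EOQ = 1607.2 exceeds tier's upper bound 1399, so this tier is dominated.
EOQ at €27.72 = 1708.9 (feasible in tier 3): TC = 35,620×€27.72 + (35,620/1708.9)×375 + (1708.9/2)×0.33×€27.72 = €1,003,019.00.
EOQ at €27.32 = 1721.4 < 9400, so use break Q=9400: TC = 35,620×€27.32 + (35,620/9400.0)×375 + (9400.0/2)×0.33×€27.32 = €1,016,932.73.
Lowest total cost among the candidates is at Q = 1708.9.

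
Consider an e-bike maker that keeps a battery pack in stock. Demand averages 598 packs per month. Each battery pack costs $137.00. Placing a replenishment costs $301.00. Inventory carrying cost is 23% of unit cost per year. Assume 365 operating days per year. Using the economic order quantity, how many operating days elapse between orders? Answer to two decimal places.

T ≈ 18.83 days

Annual demand D = 598 × 12 = 7,176.
Holding cost H = 0.23 × $137.00 = $31.5100 per unit per year.
The optimal lot size = √(2DS/H) = √(2 × 7,176 × 301 / 31.51) ≈ 370.27.
Cycle time = Q*/D × 365 = 370.27 / 7,176 × 365 ≈ 18.833 days.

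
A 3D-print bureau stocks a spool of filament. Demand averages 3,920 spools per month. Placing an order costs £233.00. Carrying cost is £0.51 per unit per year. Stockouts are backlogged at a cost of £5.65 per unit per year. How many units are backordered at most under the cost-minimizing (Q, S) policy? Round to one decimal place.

S* ≈ 566.8 spools

Annual demand D = 3,920 × 12 = 47,040.
With planned backorders, Q* = √(2DS/H) · √((H+B)/B).
√(2DS/H) = √(2 × 47,040 × 233 / 0.51) = 6556.039.
√((H+B)/B) = √((0.51+5.65)/5.65) = 1.0442.
Q* ≈ 6845.539.
S* = Q* · H/(H+B) = 6845.539 × 0.51/6.16 ≈ 566.757.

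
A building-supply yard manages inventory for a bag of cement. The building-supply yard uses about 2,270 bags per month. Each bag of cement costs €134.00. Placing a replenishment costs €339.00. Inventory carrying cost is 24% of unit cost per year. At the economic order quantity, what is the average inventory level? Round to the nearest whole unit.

Average inventory ≈ 379 bags

Annual demand D = 2,270 × 12 = 27,240.
Holding cost H = 0.24 × €134.00 = €32.1600 per unit per year.
EOQ = √(2DS/H) = √(2 × 27,240 × 339 / 32.16) ≈ 757.81.
Average inventory = Q*/2 ≈ 757.81 / 2 = 378.905.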